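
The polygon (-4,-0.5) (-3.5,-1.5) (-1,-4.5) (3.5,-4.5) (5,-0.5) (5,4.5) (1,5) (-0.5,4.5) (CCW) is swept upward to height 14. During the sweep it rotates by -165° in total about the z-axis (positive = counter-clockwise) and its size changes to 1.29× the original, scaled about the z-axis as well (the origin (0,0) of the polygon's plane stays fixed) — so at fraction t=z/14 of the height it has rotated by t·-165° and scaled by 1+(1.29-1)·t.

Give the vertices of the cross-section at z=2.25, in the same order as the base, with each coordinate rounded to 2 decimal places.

t = z/height = 2.25/14 = 0.160714
s = 1 + (scale-1)·z/height = 1 + (1.29-1)·2.25/14 = 1.046607
θ = twist·z/height = -165°·2.25/14 = -26.5179° = -0.462824 rad
cos θ = 0.894795, sin θ = -0.446477 (intermediates below are computed at full precision and shown rounded to 5 d.p.)
v1: (-4,-0.5) → rotate → (-3.80242,1.33851) → ×s → (-3.97964,1.40089) → (-3.98,1.40)
v2: (-3.5,-1.5) → rotate → (-3.80150,0.22048) → ×s → (-3.97868,0.23075) → (-3.98,0.23)
v3: (-1,-4.5) → rotate → (-2.90394,-3.58010) → ×s → (-3.03928,-3.74696) → (-3.04,-3.75)
v4: (3.5,-4.5) → rotate → (1.12264,-5.58925) → ×s → (1.17496,-5.84975) → (1.17,-5.85)
v5: (5,-0.5) → rotate → (4.25074,-2.67978) → ×s → (4.44885,-2.80468) → (4.45,-2.80)
v6: (5,4.5) → rotate → (6.48312,1.79420) → ×s → (6.78528,1.87782) → (6.79,1.88)
v7: (1,5) → rotate → (3.12718,4.02750) → ×s → (3.27293,4.21521) → (3.27,4.22)
v8: (-0.5,4.5) → rotate → (1.56175,4.24982) → ×s → (1.63454,4.44789) → (1.63,4.45)

Cross-section at z=2.25: (-3.98,1.40) (-3.98,0.23) (-3.04,-3.75) (1.17,-5.85) (4.45,-2.80) (6.79,1.88) (3.27,4.22) (1.63,4.45)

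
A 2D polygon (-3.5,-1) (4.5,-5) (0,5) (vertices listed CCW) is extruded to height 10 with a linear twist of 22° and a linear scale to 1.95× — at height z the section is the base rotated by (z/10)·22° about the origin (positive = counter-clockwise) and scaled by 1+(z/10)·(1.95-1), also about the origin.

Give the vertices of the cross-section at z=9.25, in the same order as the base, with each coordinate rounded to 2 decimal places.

t = z/height = 9.25/10 = 0.925
s = 1 + (scale-1)·z/height = 1 + (1.95-1)·9.25/10 = 1.878750
θ = twist·z/height = 22°·9.25/10 = 20.3500° = 0.355175 rad
cos θ = 0.937586, sin θ = 0.347754 (intermediates below are computed at full precision and shown rounded to 5 d.p.)
v1: (-3.5,-1) → rotate → (-2.93380,-2.15472) → ×s → (-5.51187,-4.04819) → (-5.51,-4.05)
v2: (4.5,-5) → rotate → (5.95791,-3.12304) → ×s → (11.19342,-5.86740) → (11.19,-5.87)
v3: (0,5) → rotate → (-1.73877,4.68793) → ×s → (-3.26671,8.80745) → (-3.27,8.81)

Cross-section at z=9.25: (-5.51,-4.05) (11.19,-5.87) (-3.27,8.81)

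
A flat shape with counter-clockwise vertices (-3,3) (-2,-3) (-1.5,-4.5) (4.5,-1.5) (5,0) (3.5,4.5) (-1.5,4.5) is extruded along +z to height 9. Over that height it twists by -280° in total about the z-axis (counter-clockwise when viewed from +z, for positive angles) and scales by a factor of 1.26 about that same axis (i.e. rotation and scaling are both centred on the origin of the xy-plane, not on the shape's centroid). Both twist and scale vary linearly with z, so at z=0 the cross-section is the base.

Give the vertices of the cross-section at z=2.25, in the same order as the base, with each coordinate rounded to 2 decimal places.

t = z/height = 2.25/9 = 0.25
s = 1 + (scale-1)·z/height = 1 + (1.26-1)·2.25/9 = 1.065000
θ = twist·z/height = -280°·2.25/9 = -70.0000° = -1.221730 rad
cos θ = 0.342020, sin θ = -0.939693 (intermediates below are computed at full precision and shown rounded to 5 d.p.)
v1: (-3,3) → rotate → (1.79302,3.84514) → ×s → (1.90956,4.09507) → (1.91,4.10)
v2: (-2,-3) → rotate → (-3.50312,0.85332) → ×s → (-3.73082,0.90879) → (-3.73,0.91)
v3: (-1.5,-4.5) → rotate → (-4.74165,-0.12955) → ×s → (-5.04985,-0.13797) → (-5.05,-0.14)
v4: (4.5,-1.5) → rotate → (0.12955,-4.74165) → ×s → (0.13797,-5.04985) → (0.14,-5.05)
v5: (5,0) → rotate → (1.71010,-4.69846) → ×s → (1.82126,-5.00386) → (1.82,-5.00)
v6: (3.5,4.5) → rotate → (5.42569,-1.74983) → ×s → (5.77836,-1.86357) → (5.78,-1.86)
v7: (-1.5,4.5) → rotate → (3.71559,2.94863) → ×s → (3.95710,3.14029) → (3.96,3.14)

Cross-section at z=2.25: (1.91,4.10) (-3.73,0.91) (-5.05,-0.14) (0.14,-5.05) (1.82,-5.00) (5.78,-1.86) (3.96,3.14)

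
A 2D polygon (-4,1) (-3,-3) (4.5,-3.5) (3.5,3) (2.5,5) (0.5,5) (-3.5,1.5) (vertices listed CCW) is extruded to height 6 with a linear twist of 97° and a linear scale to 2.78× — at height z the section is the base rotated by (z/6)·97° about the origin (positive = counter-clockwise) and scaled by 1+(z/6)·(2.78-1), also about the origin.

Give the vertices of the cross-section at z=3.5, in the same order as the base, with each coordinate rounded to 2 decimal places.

Cross-section at z=3.5: (-6.19,-5.68) (1.74,-8.47) (11.01,3.73) (-1.18,9.32) (-5.70,9.87) (-7.95,6.46) (-6.48,-4.27)

t = z/height = 3.5/6 = 0.583333
s = 1 + (scale-1)·z/height = 1 + (2.78-1)·3.5/6 = 2.038333
θ = twist·z/height = 97°·3.5/6 = 56.5833° = 0.987565 rad
cos θ = 0.550724, sin θ = 0.834688 (intermediates below are computed at full precision and shown rounded to 5 d.p.)
v1: (-4,1) → rotate → (-3.03758,-2.78803) → ×s → (-6.19160,-5.68293) → (-6.19,-5.68)
v2: (-3,-3) → rotate → (0.85189,-4.15623) → ×s → (1.73644,-8.47179) → (1.74,-8.47)
v3: (4.5,-3.5) → rotate → (5.39966,1.82856) → ×s → (11.00631,3.72722) → (11.01,3.73)
v4: (3.5,3) → rotate → (-0.57653,4.57358) → ×s → (-1.17516,9.32248) → (-1.18,9.32)
v5: (2.5,5) → rotate → (-2.79663,4.84034) → ×s → (-5.70046,9.86622) → (-5.70,9.87)
v6: (0.5,5) → rotate → (-3.89808,3.17096) → ×s → (-7.94558,6.46348) → (-7.95,6.46)
v7: (-3.5,1.5) → rotate → (-3.17956,-2.09532) → ×s → (-6.48101,-4.27096) → (-6.48,-4.27)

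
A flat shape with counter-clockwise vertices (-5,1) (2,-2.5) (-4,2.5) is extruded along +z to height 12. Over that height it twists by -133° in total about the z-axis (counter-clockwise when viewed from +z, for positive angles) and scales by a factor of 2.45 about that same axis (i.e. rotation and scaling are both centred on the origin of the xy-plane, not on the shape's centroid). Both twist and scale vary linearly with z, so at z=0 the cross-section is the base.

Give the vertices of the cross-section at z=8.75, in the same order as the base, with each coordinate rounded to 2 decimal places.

Cross-section at z=8.75: (3.29,9.96) (-5.61,-3.46) (6.11,7.54)

t = z/height = 8.75/12 = 0.729167
s = 1 + (scale-1)·z/height = 1 + (2.45-1)·8.75/12 = 2.057292
θ = twist·z/height = -133°·8.75/12 = -96.9792° = -1.692606 rad
cos θ = -0.121508, sin θ = -0.992590 (intermediates below are computed at full precision and shown rounded to 5 d.p.)
v1: (-5,1) → rotate → (1.60013,4.84144) → ×s → (3.29194,9.96026) → (3.29,9.96)
v2: (2,-2.5) → rotate → (-2.72449,-1.68141) → ×s → (-5.60508,-3.45915) → (-5.61,-3.46)
v3: (-4,2.5) → rotate → (2.96751,3.66659) → ×s → (6.10503,7.54325) → (6.11,7.54)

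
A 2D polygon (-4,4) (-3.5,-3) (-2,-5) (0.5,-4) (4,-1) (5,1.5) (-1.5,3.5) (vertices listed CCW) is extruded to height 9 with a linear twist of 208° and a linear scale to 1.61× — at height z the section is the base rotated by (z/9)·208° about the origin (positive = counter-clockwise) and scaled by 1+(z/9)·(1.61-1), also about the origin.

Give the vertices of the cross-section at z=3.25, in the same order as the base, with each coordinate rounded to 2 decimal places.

Cross-section at z=3.25: (-5.97,-3.46) (2.44,-5.07) (5.27,-3.93) (4.87,-0.66) (2.43,4.40) (-0.20,6.37) (-4.60,-0.67)

t = z/height = 3.25/9 = 0.361111
s = 1 + (scale-1)·z/height = 1 + (1.61-1)·3.25/9 = 1.220278
θ = twist·z/height = 208°·3.25/9 = 75.1111° = 1.310936 rad
cos θ = 0.256945, sin θ = 0.966426 (intermediates below are computed at full precision and shown rounded to 5 d.p.)
v1: (-4,4) → rotate → (-4.89349,-2.83792) → ×s → (-5.97141,-3.46305) → (-5.97,-3.46)
v2: (-3.5,-3) → rotate → (1.99997,-4.15333) → ×s → (2.44052,-5.06821) → (2.44,-5.07)
v3: (-2,-5) → rotate → (4.31824,-3.21758) → ×s → (5.26945,-3.92634) → (5.27,-3.93)
v4: (0.5,-4) → rotate → (3.99418,-0.54457) → ×s → (4.87400,-0.66452) → (4.87,-0.66)
v5: (4,-1) → rotate → (1.99421,3.60876) → ×s → (2.43349,4.40369) → (2.43,4.40)
v6: (5,1.5) → rotate → (-0.16491,5.21755) → ×s → (-0.20124,6.36686) → (-0.20,6.37)
v7: (-1.5,3.5) → rotate → (-3.76791,-0.55033) → ×s → (-4.59790,-0.67156) → (-4.60,-0.67)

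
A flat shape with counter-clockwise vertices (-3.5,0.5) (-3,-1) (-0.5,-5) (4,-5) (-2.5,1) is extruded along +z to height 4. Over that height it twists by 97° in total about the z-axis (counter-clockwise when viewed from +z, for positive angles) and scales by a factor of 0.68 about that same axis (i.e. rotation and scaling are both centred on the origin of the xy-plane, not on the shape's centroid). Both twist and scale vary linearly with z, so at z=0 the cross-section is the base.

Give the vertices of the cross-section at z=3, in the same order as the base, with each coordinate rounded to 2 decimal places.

t = z/height = 3/4 = 0.75
s = 1 + (scale-1)·z/height = 1 + (0.68-1)·3/4 = 0.760000
θ = twist·z/height = 97°·3/4 = 72.7500° = 1.269727 rad
cos θ = 0.296542, sin θ = 0.955020 (intermediates below are computed at full precision and shown rounded to 5 d.p.)
v1: (-3.5,0.5) → rotate → (-1.51541,-3.19430) → ×s → (-1.15171,-2.42767) → (-1.15,-2.43)
v2: (-3,-1) → rotate → (0.06540,-3.16160) → ×s → (0.04970,-2.40282) → (0.05,-2.40)
v3: (-0.5,-5) → rotate → (4.62683,-1.96022) → ×s → (3.51639,-1.48977) → (3.52,-1.49)
v4: (4,-5) → rotate → (5.96127,2.33737) → ×s → (4.53056,1.77640) → (4.53,1.78)
v5: (-2.5,1) → rotate → (-1.69637,-2.09101) → ×s → (-1.28924,-1.58917) → (-1.29,-1.59)

Cross-section at z=3: (-1.15,-2.43) (0.05,-2.40) (3.52,-1.49) (4.53,1.78) (-1.29,-1.59)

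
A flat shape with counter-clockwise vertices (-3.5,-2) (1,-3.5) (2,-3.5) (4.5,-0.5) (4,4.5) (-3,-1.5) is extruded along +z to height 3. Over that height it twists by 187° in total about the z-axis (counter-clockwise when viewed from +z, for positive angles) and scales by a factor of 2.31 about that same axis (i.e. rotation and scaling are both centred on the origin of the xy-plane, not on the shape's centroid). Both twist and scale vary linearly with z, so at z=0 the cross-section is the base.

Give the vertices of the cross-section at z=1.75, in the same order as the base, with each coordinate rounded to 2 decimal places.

Cross-section at z=1.75: (5.35,-4.68) (5.26,3.69) (4.68,5.35) (-1.76,7.79) (-9.81,4.07) (4.23,-4.14)

t = z/height = 1.75/3 = 0.583333
s = 1 + (scale-1)·z/height = 1 + (2.31-1)·1.75/3 = 1.764167
θ = twist·z/height = 187°·1.75/3 = 109.0833° = 1.903863 rad
cos θ = -0.326943, sin θ = 0.945044 (intermediates below are computed at full precision and shown rounded to 5 d.p.)
v1: (-3.5,-2) → rotate → (3.03439,-2.65377) → ×s → (5.35317,-4.68169) → (5.35,-4.68)
v2: (1,-3.5) → rotate → (2.98071,2.08934) → ×s → (5.25847,3.68595) → (5.26,3.69)
v3: (2,-3.5) → rotate → (2.65377,3.03439) → ×s → (4.68169,5.35317) → (4.68,5.35)
v4: (4.5,-0.5) → rotate → (-0.99872,4.41617) → ×s → (-1.76191,7.79086) → (-1.76,7.79)
v5: (4,4.5) → rotate → (-5.56047,2.30893) → ×s → (-9.80960,4.07334) → (-9.81,4.07)
v6: (-3,-1.5) → rotate → (2.39840,-2.34472) → ×s → (4.23117,-4.13647) → (4.23,-4.14)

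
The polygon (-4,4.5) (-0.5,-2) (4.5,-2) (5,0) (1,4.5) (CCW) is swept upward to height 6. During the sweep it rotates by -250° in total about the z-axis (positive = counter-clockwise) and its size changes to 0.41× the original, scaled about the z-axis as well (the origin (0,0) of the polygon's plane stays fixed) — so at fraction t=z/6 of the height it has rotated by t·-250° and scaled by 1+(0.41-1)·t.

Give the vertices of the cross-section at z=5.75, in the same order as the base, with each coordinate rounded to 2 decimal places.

t = z/height = 5.75/6 = 0.958333
s = 1 + (scale-1)·z/height = 1 + (0.41-1)·5.75/6 = 0.434583
θ = twist·z/height = -250°·5.75/6 = -239.5833° = -4.181518 rad
cos θ = -0.506285, sin θ = 0.862366 (intermediates below are computed at full precision and shown rounded to 5 d.p.)
v1: (-4,4.5) → rotate → (-1.85551,-5.72775) → ×s → (-0.80637,-2.48918) → (-0.81,-2.49)
v2: (-0.5,-2) → rotate → (1.97788,0.58139) → ×s → (0.85955,0.25266) → (0.86,0.25)
v3: (4.5,-2) → rotate → (-0.55355,4.89322) → ×s → (-0.24056,2.12651) → (-0.24,2.13)
v4: (5,0) → rotate → (-2.53142,4.31183) → ×s → (-1.10011,1.87385) → (-1.10,1.87)
v5: (1,4.5) → rotate → (-4.38693,-1.41591) → ×s → (-1.90649,-0.61533) → (-1.91,-0.62)

Cross-section at z=5.75: (-0.81,-2.49) (0.86,0.25) (-0.24,2.13) (-1.10,1.87) (-1.91,-0.62)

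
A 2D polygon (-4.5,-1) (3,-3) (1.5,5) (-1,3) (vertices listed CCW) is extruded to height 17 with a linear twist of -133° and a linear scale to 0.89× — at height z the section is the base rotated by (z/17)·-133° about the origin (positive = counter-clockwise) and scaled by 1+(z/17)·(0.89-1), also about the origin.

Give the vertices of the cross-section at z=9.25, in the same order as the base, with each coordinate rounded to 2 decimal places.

Cross-section at z=9.25: (-2.18,3.75) (-1.83,-3.54) (4.91,0.08) (2.40,1.75)

t = z/height = 9.25/17 = 0.544118
s = 1 + (scale-1)·z/height = 1 + (0.89-1)·9.25/17 = 0.940147
θ = twist·z/height = -133°·9.25/17 = -72.3676° = -1.263054 rad
cos θ = 0.302908, sin θ = -0.953020 (intermediates below are computed at full precision and shown rounded to 5 d.p.)
v1: (-4.5,-1) → rotate → (-2.31611,3.98568) → ×s → (-2.17748,3.74713) → (-2.18,3.75)
v2: (3,-3) → rotate → (-1.95034,-3.76778) → ×s → (-1.83360,-3.54227) → (-1.83,-3.54)
v3: (1.5,5) → rotate → (5.21946,0.08501) → ×s → (4.90706,0.07992) → (4.91,0.08)
v4: (-1,3) → rotate → (2.55615,1.86174) → ×s → (2.40316,1.75031) → (2.40,1.75)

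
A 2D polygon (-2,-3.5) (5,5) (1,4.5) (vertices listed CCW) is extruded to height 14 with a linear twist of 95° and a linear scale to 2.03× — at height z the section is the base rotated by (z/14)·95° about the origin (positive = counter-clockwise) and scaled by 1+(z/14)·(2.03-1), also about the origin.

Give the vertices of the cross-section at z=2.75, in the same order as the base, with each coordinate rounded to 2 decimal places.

Cross-section at z=2.75: (-0.93,-4.76) (3.77,7.62) (-0.59,5.51)

t = z/height = 2.75/14 = 0.196429
s = 1 + (scale-1)·z/height = 1 + (2.03-1)·2.75/14 = 1.202321
θ = twist·z/height = 95°·2.75/14 = 18.6607° = 0.325691 rad
cos θ = 0.947430, sin θ = 0.319963 (intermediates below are computed at full precision and shown rounded to 5 d.p.)
v1: (-2,-3.5) → rotate → (-0.77499,-3.95593) → ×s → (-0.93178,-4.75630) → (-0.93,-4.76)
v2: (5,5) → rotate → (3.13733,6.33697) → ×s → (3.77208,7.61907) → (3.77,7.62)
v3: (1,4.5) → rotate → (-0.49241,4.58340) → ×s → (-0.59203,5.51072) → (-0.59,5.51)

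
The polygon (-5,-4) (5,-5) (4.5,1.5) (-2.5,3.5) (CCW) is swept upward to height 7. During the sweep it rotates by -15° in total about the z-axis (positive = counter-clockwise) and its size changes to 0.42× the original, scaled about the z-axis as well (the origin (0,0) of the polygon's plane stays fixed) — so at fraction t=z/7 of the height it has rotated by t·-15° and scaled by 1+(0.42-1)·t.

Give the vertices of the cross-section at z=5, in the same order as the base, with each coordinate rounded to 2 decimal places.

t = z/height = 5/7 = 0.714286
s = 1 + (scale-1)·z/height = 1 + (0.42-1)·5/7 = 0.585714
θ = twist·z/height = -15°·5/7 = -10.7143° = -0.187000 rad
cos θ = 0.982566, sin θ = -0.185912 (intermediates below are computed at full precision and shown rounded to 5 d.p.)
v1: (-5,-4) → rotate → (-5.65648,-3.00071) → ×s → (-3.31308,-1.75756) → (-3.31,-1.76)
v2: (5,-5) → rotate → (3.98327,-5.84239) → ×s → (2.33306,-3.42197) → (2.33,-3.42)
v3: (4.5,1.5) → rotate → (4.70042,0.63725) → ×s → (2.75310,0.37324) → (2.75,0.37)
v4: (-2.5,3.5) → rotate → (-1.80573,3.90376) → ×s → (-1.05764,2.28649) → (-1.06,2.29)

Cross-section at z=5: (-3.31,-1.76) (2.33,-3.42) (2.75,0.37) (-1.06,2.29)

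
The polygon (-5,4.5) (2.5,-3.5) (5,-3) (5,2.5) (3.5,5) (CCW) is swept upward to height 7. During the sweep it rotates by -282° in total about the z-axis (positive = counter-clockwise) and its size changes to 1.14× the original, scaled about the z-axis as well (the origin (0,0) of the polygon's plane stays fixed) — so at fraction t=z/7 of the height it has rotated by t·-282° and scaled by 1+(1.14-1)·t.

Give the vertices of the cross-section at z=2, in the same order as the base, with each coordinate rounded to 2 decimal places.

t = z/height = 2/7 = 0.285714
s = 1 + (scale-1)·z/height = 1 + (1.14-1)·2/7 = 1.040000
θ = twist·z/height = -282°·2/7 = -80.5714° = -1.406237 rad
cos θ = 0.163818, sin θ = -0.986491 (intermediates below are computed at full precision and shown rounded to 5 d.p.)
v1: (-5,4.5) → rotate → (3.62012,5.66963) → ×s → (3.76492,5.89642) → (3.76,5.90)
v2: (2.5,-3.5) → rotate → (-3.04317,-3.03959) → ×s → (-3.16490,-3.16117) → (-3.16,-3.16)
v3: (5,-3) → rotate → (-2.14038,-5.42391) → ×s → (-2.22600,-5.64086) → (-2.23,-5.64)
v4: (5,2.5) → rotate → (3.28532,-4.52291) → ×s → (3.41673,-4.70382) → (3.42,-4.70)
v5: (3.5,5) → rotate → (5.50582,-2.63363) → ×s → (5.72605,-2.73897) → (5.73,-2.74)

Cross-section at z=2: (3.76,5.90) (-3.16,-3.16) (-2.23,-5.64) (3.42,-4.70) (5.73,-2.74)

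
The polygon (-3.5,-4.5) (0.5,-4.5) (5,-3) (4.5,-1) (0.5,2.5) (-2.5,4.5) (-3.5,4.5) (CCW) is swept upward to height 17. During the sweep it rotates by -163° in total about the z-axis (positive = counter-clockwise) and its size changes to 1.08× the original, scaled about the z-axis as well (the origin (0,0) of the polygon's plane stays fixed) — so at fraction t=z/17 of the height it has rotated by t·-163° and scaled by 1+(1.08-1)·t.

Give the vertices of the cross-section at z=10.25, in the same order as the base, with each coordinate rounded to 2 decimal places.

Cross-section at z=10.25: (-4.14,4.31) (-4.74,0.16) (-3.87,-4.73) (-1.72,-4.52) (2.52,-0.90) (5.05,1.91) (5.20,2.95)

t = z/height = 10.25/17 = 0.602941
s = 1 + (scale-1)·z/height = 1 + (1.08-1)·10.25/17 = 1.048235
θ = twist·z/height = -163°·10.25/17 = -98.2794° = -1.715299 rad
cos θ = -0.144001, sin θ = -0.989578 (intermediates below are computed at full precision and shown rounded to 5 d.p.)
v1: (-3.5,-4.5) → rotate → (-3.94910,4.11152) → ×s → (-4.13958,4.30984) → (-4.14,4.31)
v2: (0.5,-4.5) → rotate → (-4.52510,0.15321) → ×s → (-4.74337,0.16060) → (-4.74,0.16)
v3: (5,-3) → rotate → (-3.68874,-4.51589) → ×s → (-3.86666,-4.73371) → (-3.87,-4.73)
v4: (4.5,-1) → rotate → (-1.63758,-4.30910) → ×s → (-1.71657,-4.51695) → (-1.72,-4.52)
v5: (0.5,2.5) → rotate → (2.40194,-0.85479) → ×s → (2.51780,-0.89602) → (2.52,-0.90)
v6: (-2.5,4.5) → rotate → (4.81310,1.82594) → ×s → (5.04526,1.91402) → (5.05,1.91)
v7: (-3.5,4.5) → rotate → (4.95710,2.81552) → ×s → (5.19621,2.95133) → (5.20,2.95)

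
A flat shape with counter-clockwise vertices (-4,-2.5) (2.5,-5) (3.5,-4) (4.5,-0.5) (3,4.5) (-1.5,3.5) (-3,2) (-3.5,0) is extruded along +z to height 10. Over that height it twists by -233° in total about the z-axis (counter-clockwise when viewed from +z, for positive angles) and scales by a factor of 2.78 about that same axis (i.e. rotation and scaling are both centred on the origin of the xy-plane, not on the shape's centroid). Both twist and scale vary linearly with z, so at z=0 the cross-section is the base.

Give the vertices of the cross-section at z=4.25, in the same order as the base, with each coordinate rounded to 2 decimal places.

t = z/height = 4.25/10 = 0.425
s = 1 + (scale-1)·z/height = 1 + (2.78-1)·4.25/10 = 1.756500
θ = twist·z/height = -233°·4.25/10 = -99.0250° = -1.728312 rad
cos θ = -0.156865, sin θ = -0.987620 (intermediates below are computed at full precision and shown rounded to 5 d.p.)
v1: (-4,-2.5) → rotate → (-1.84159,4.34264) → ×s → (-3.23475,7.62785) → (-3.23,7.63)
v2: (2.5,-5) → rotate → (-5.33026,-1.68472) → ×s → (-9.36261,-2.95922) → (-9.36,-2.96)
v3: (3.5,-4) → rotate → (-4.49951,-2.82921) → ×s → (-7.90339,-4.96950) → (-7.90,-4.97)
v4: (4.5,-0.5) → rotate → (-1.19970,-4.36586) → ×s → (-2.10728,-7.66863) → (-2.11,-7.67)
v5: (3,4.5) → rotate → (3.97369,-3.66875) → ×s → (6.97979,-6.44417) → (6.98,-6.44)
v6: (-1.5,3.5) → rotate → (3.69197,0.93240) → ×s → (6.48494,1.63776) → (6.48,1.64)
v7: (-3,2) → rotate → (2.44584,2.64913) → ×s → (4.29611,4.65320) → (4.30,4.65)
v8: (-3.5,0) → rotate → (0.54903,3.45667) → ×s → (0.96437,6.07164) → (0.96,6.07)

Cross-section at z=4.25: (-3.23,7.63) (-9.36,-2.96) (-7.90,-4.97) (-2.11,-7.67) (6.98,-6.44) (6.48,1.64) (4.30,4.65) (0.96,6.07)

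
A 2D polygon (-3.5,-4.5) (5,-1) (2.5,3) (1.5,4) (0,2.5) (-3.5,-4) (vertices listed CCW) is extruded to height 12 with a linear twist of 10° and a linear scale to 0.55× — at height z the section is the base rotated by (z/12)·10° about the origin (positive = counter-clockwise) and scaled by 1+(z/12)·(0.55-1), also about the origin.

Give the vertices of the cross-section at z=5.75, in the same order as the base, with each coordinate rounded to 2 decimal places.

Cross-section at z=5.75: (-2.44,-3.75) (3.97,-0.45) (1.76,2.51) (0.91,3.22) (-0.16,1.95) (-2.47,-3.36)

t = z/height = 5.75/12 = 0.479167
s = 1 + (scale-1)·z/height = 1 + (0.55-1)·5.75/12 = 0.784375
θ = twist·z/height = 10°·5.75/12 = 4.7917° = 0.083630 rad
cos θ = 0.996505, sin θ = 0.083533 (intermediates below are computed at full precision and shown rounded to 5 d.p.)
v1: (-3.5,-4.5) → rotate → (-3.11187,-4.77664) → ×s → (-2.44087,-3.74668) → (-2.44,-3.75)
v2: (5,-1) → rotate → (5.06606,-0.57884) → ×s → (3.97369,-0.45403) → (3.97,-0.45)
v3: (2.5,3) → rotate → (2.24066,3.19835) → ×s → (1.75752,2.50870) → (1.76,2.51)
v4: (1.5,4) → rotate → (1.16063,4.11132) → ×s → (0.91037,3.22482) → (0.91,3.22)
v5: (0,2.5) → rotate → (-0.20883,2.49126) → ×s → (-0.16380,1.95408) → (-0.16,1.95)
v6: (-3.5,-4) → rotate → (-3.15364,-4.27839) → ×s → (-2.47363,-3.35586) → (-2.47,-3.36)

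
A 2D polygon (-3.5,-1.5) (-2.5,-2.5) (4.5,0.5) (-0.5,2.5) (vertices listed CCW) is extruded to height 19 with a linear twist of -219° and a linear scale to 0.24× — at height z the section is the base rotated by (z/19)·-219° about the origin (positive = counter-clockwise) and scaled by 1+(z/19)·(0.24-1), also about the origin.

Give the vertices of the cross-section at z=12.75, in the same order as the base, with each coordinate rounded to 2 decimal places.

Cross-section at z=12.75: (1.04,1.55) (0.36,1.69) (-1.71,-1.41) (0.87,-0.89)

t = z/height = 12.75/19 = 0.671053
s = 1 + (scale-1)·z/height = 1 + (0.24-1)·12.75/19 = 0.490000
θ = twist·z/height = -219°·12.75/19 = -146.9605° = -2.564945 rad
cos θ = -0.838295, sin θ = -0.545217 (intermediates below are computed at full precision and shown rounded to 5 d.p.)
v1: (-3.5,-1.5) → rotate → (2.11621,3.16570) → ×s → (1.03694,1.55119) → (1.04,1.55)
v2: (-2.5,-2.5) → rotate → (0.73270,3.45878) → ×s → (0.35902,1.69480) → (0.36,1.69)
v3: (4.5,0.5) → rotate → (-3.49972,-2.87262) → ×s → (-1.71486,-1.40759) → (-1.71,-1.41)
v4: (-0.5,2.5) → rotate → (1.78219,-1.82313) → ×s → (0.87327,-0.89333) → (0.87,-0.89)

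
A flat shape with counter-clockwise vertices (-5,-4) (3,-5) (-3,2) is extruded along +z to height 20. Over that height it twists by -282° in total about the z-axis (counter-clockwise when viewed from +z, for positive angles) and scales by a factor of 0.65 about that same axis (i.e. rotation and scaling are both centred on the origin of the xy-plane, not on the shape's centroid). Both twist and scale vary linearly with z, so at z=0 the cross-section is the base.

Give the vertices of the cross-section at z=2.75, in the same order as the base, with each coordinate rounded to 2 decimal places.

Cross-section at z=2.75: (-6.09,0.01) (-0.75,-5.50) (-1.03,3.27)

t = z/height = 2.75/20 = 0.1375
s = 1 + (scale-1)·z/height = 1 + (0.65-1)·2.75/20 = 0.951875
θ = twist·z/height = -282°·2.75/20 = -38.7750° = -0.676751 rad
cos θ = 0.779611, sin θ = -0.626264 (intermediates below are computed at full precision and shown rounded to 5 d.p.)
v1: (-5,-4) → rotate → (-6.40311,0.01287) → ×s → (-6.09496,0.01225) → (-6.09,0.01)
v2: (3,-5) → rotate → (-0.79248,-5.77685) → ×s → (-0.75435,-5.49884) → (-0.75,-5.50)
v3: (-3,2) → rotate → (-1.08631,3.43801) → ×s → (-1.03403,3.27256) → (-1.03,3.27)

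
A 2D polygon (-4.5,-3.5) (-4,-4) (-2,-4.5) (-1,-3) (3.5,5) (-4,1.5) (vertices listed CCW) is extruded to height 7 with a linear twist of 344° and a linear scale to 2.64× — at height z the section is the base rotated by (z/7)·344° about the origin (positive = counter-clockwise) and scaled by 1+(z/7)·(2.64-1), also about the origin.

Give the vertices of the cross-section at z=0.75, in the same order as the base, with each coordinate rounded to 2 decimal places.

t = z/height = 0.75/7 = 0.107143
s = 1 + (scale-1)·z/height = 1 + (2.64-1)·0.75/7 = 1.175714
θ = twist·z/height = 344°·0.75/7 = 36.8571° = 0.643278 rad
cos θ = 0.800134, sin θ = 0.599822 (intermediates below are computed at full precision and shown rounded to 5 d.p.)
v1: (-4.5,-3.5) → rotate → (-1.50122,-5.49967) → ×s → (-1.76501,-6.46604) → (-1.77,-6.47)
v2: (-4,-4) → rotate → (-0.80125,-5.59982) → ×s → (-0.94204,-6.58379) → (-0.94,-6.58)
v3: (-2,-4.5) → rotate → (1.09893,-4.80024) → ×s → (1.29203,-5.64372) → (1.29,-5.64)
v4: (-1,-3) → rotate → (0.99933,-3.00022) → ×s → (1.17493,-3.52740) → (1.17,-3.53)
v5: (3.5,5) → rotate → (-0.19864,6.10004) → ×s → (-0.23355,7.17191) → (-0.23,7.17)
v6: (-4,1.5) → rotate → (-4.10027,-1.19909) → ×s → (-4.82074,-1.40978) → (-4.82,-1.41)

Cross-section at z=0.75: (-1.77,-6.47) (-0.94,-6.58) (1.29,-5.64) (1.17,-3.53) (-0.23,7.17) (-4.82,-1.41)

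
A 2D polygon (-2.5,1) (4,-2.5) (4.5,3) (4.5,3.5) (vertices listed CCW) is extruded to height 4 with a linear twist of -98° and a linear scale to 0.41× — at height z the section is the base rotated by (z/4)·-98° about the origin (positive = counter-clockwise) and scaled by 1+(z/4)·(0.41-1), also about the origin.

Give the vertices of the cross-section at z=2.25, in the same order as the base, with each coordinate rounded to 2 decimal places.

Cross-section at z=2.25: (-0.41,1.75) (0.16,-3.15) (3.36,-1.32) (3.64,-1.13)

t = z/height = 2.25/4 = 0.5625
s = 1 + (scale-1)·z/height = 1 + (0.41-1)·2.25/4 = 0.668125
θ = twist·z/height = -98°·2.25/4 = -55.1250° = -0.962113 rad
cos θ = 0.571788, sin θ = -0.820401 (intermediates below are computed at full precision and shown rounded to 5 d.p.)
v1: (-2.5,1) → rotate → (-0.60907,2.62279) → ×s → (-0.40693,1.75235) → (-0.41,1.75)
v2: (4,-2.5) → rotate → (0.23615,-4.71108) → ×s → (0.15778,-3.14759) → (0.16,-3.15)
v3: (4.5,3) → rotate → (5.03425,-1.97644) → ×s → (3.36351,-1.32051) → (3.36,-1.32)
v4: (4.5,3.5) → rotate → (5.44445,-1.69055) → ×s → (3.63757,-1.12950) → (3.64,-1.13)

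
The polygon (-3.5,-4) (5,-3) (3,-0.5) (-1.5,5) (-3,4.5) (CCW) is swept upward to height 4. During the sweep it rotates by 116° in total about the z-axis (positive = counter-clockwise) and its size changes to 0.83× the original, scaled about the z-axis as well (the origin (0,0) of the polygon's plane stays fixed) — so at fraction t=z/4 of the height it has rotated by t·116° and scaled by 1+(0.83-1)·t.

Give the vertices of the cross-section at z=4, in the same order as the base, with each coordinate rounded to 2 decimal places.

Cross-section at z=4: (4.26,-1.16) (0.42,4.82) (-0.72,2.42) (-3.18,-2.94) (-2.27,-3.88)

t = z/height = 4/4 = 1
s = 1 + (scale-1)·z/height = 1 + (0.83-1)·4/4 = 0.830000
θ = twist·z/height = 116°·4/4 = 116.0000° = 2.024582 rad
cos θ = -0.438371, sin θ = 0.898794 (intermediates below are computed at full precision and shown rounded to 5 d.p.)
v1: (-3.5,-4) → rotate → (5.12948,-1.39229) → ×s → (4.25746,-1.15560) → (4.26,-1.16)
v2: (5,-3) → rotate → (0.50453,5.80908) → ×s → (0.41876,4.82154) → (0.42,4.82)
v3: (3,-0.5) → rotate → (-0.86572,2.91557) → ×s → (-0.71854,2.41992) → (-0.72,2.42)
v4: (-1.5,5) → rotate → (-3.83641,-3.54005) → ×s → (-3.18422,-2.93824) → (-3.18,-2.94)
v5: (-3,4.5) → rotate → (-2.72946,-4.66905) → ×s → (-2.26545,-3.87531) → (-2.27,-3.88)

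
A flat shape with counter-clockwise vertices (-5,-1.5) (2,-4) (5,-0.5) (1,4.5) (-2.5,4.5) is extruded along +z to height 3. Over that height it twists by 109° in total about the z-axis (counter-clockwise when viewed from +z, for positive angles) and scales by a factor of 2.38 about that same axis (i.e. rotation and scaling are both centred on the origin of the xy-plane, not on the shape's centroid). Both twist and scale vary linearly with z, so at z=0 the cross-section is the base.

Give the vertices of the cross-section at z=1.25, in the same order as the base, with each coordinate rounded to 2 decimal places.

Cross-section at z=1.25: (-3.85,-7.27) (6.70,-2.18) (6.09,5.06) (-3.94,6.10) (-7.81,2.17)

t = z/height = 1.25/3 = 0.416667
s = 1 + (scale-1)·z/height = 1 + (2.38-1)·1.25/3 = 1.575000
θ = twist·z/height = 109°·1.25/3 = 45.4167° = 0.792670 rad
cos θ = 0.701946, sin θ = 0.712230 (intermediates below are computed at full precision and shown rounded to 5 d.p.)
v1: (-5,-1.5) → rotate → (-2.44138,-4.61407) → ×s → (-3.84518,-7.26716) → (-3.85,-7.27)
v2: (2,-4) → rotate → (4.25281,-1.38332) → ×s → (6.69818,-2.17873) → (6.70,-2.18)
v3: (5,-0.5) → rotate → (3.86584,3.21018) → ×s → (6.08871,5.05603) → (6.09,5.06)
v4: (1,4.5) → rotate → (-2.50309,3.87099) → ×s → (-3.94237,6.09680) → (-3.94,6.10)
v5: (-2.5,4.5) → rotate → (-4.95990,1.37818) → ×s → (-7.81184,2.17063) → (-7.81,2.17)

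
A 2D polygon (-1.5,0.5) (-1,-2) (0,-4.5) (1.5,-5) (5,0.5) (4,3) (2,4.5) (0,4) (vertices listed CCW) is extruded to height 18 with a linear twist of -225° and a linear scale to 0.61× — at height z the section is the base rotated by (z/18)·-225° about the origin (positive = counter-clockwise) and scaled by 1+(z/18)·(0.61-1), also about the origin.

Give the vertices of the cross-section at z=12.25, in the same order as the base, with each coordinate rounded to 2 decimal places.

t = z/height = 12.25/18 = 0.680556
s = 1 + (scale-1)·z/height = 1 + (0.61-1)·12.25/18 = 0.734583
θ = twist·z/height = -225°·12.25/18 = -153.1250° = -2.672535 rad
cos θ = -0.891995, sin θ = -0.452046 (intermediates below are computed at full precision and shown rounded to 5 d.p.)
v1: (-1.5,0.5) → rotate → (1.56402,0.23207) → ×s → (1.14890,0.17048) → (1.15,0.17)
v2: (-1,-2) → rotate → (-0.01210,2.23604) → ×s → (-0.00889,1.64255) → (-0.01,1.64)
v3: (0,-4.5) → rotate → (-2.03420,4.01398) → ×s → (-1.49429,2.94860) → (-1.49,2.95)
v4: (1.5,-5) → rotate → (-3.59822,3.78191) → ×s → (-2.64319,2.77813) → (-2.64,2.78)
v5: (5,0.5) → rotate → (-4.23395,-2.70623) → ×s → (-3.11019,-1.98795) → (-3.11,-1.99)
v6: (4,3) → rotate → (-2.21184,-4.48417) → ×s → (-1.62478,-3.29399) → (-1.62,-3.29)
v7: (2,4.5) → rotate → (0.25022,-4.91807) → ×s → (0.18380,-3.61273) → (0.18,-3.61)
v8: (0,4) → rotate → (1.80818,-3.56798) → ×s → (1.32826,-2.62098) → (1.33,-2.62)

Cross-section at z=12.25: (1.15,0.17) (-0.01,1.64) (-1.49,2.95) (-2.64,2.78) (-3.11,-1.99) (-1.62,-3.29) (0.18,-3.61) (1.33,-2.62)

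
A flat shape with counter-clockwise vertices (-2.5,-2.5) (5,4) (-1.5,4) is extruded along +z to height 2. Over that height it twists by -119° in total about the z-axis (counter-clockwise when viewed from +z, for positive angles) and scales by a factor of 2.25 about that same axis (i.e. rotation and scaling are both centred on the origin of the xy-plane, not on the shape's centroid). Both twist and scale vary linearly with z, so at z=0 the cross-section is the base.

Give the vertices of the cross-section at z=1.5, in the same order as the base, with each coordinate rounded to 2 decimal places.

Cross-section at z=1.5: (-4.91,4.78) (7.88,-9.59) (7.71,3.01)

t = z/height = 1.5/2 = 0.75
s = 1 + (scale-1)·z/height = 1 + (2.25-1)·1.5/2 = 1.937500
θ = twist·z/height = -119°·1.5/2 = -89.2500° = -1.557706 rad
cos θ = 0.013090, sin θ = -0.999914 (intermediates below are computed at full precision and shown rounded to 5 d.p.)
v1: (-2.5,-2.5) → rotate → (-2.53251,2.46706) → ×s → (-4.90674,4.77993) → (-4.91,4.78)
v2: (5,4) → rotate → (4.06511,-4.94721) → ×s → (7.87614,-9.58523) → (7.88,-9.59)
v3: (-1.5,4) → rotate → (3.98002,1.55223) → ×s → (7.71129,3.00745) → (7.71,3.01)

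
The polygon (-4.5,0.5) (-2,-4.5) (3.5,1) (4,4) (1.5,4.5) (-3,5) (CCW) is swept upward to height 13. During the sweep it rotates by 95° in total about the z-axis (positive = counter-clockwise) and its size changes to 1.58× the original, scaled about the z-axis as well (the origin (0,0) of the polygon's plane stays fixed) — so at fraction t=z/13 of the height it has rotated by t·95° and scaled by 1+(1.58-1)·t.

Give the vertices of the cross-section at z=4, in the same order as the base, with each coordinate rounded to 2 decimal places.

Cross-section at z=4: (-4.92,-2.08) (0.53,-5.78) (3.02,3.04) (1.81,6.42) (-1.05,5.49) (-5.96,3.42)

t = z/height = 4/13 = 0.307692
s = 1 + (scale-1)·z/height = 1 + (1.58-1)·4/13 = 1.178462
θ = twist·z/height = 95°·4/13 = 29.2308° = 0.510173 rad
cos θ = 0.872660, sin θ = 0.488328 (intermediates below are computed at full precision and shown rounded to 5 d.p.)
v1: (-4.5,0.5) → rotate → (-4.17113,-1.76115) → ×s → (-4.91552,-2.07544) → (-4.92,-2.08)
v2: (-2,-4.5) → rotate → (0.45216,-4.90363) → ×s → (0.53285,-5.77874) → (0.53,-5.78)
v3: (3.5,1) → rotate → (2.56598,2.58181) → ×s → (3.02391,3.04256) → (3.02,3.04)
v4: (4,4) → rotate → (1.53733,5.44395) → ×s → (1.81168,6.41549) → (1.81,6.42)
v5: (1.5,4.5) → rotate → (-0.88849,4.65946) → ×s → (-1.04705,5.49100) → (-1.05,5.49)
v6: (-3,5) → rotate → (-5.05962,2.89831) → ×s → (-5.96257,3.41555) → (-5.96,3.42)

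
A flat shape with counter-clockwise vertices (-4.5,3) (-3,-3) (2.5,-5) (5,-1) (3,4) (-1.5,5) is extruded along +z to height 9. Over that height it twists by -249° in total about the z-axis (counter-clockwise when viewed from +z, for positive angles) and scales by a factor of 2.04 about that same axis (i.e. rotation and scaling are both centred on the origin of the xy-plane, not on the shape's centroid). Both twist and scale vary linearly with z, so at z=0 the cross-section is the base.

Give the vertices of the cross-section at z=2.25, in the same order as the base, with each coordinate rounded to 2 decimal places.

t = z/height = 2.25/9 = 0.25
s = 1 + (scale-1)·z/height = 1 + (2.04-1)·2.25/9 = 1.260000
θ = twist·z/height = -249°·2.25/9 = -62.2500° = -1.086467 rad
cos θ = 0.465615, sin θ = -0.884988 (intermediates below are computed at full precision and shown rounded to 5 d.p.)
v1: (-4.5,3) → rotate → (0.55970,5.37929) → ×s → (0.70522,6.77790) → (0.71,6.78)
v2: (-3,-3) → rotate → (-4.05181,1.25812) → ×s → (-5.10528,1.58523) → (-5.11,1.59)
v3: (2.5,-5) → rotate → (-3.26090,-4.54054) → ×s → (-4.10874,-5.72108) → (-4.11,-5.72)
v4: (5,-1) → rotate → (1.44308,-4.89055) → ×s → (1.81829,-6.16210) → (1.82,-6.16)
v5: (3,4) → rotate → (4.93679,-0.79250) → ×s → (6.22036,-0.99856) → (6.22,-1.00)
v6: (-1.5,5) → rotate → (3.72652,3.65555) → ×s → (4.69541,4.60600) → (4.70,4.61)

Cross-section at z=2.25: (0.71,6.78) (-5.11,1.59) (-4.11,-5.72) (1.82,-6.16) (6.22,-1.00) (4.70,4.61)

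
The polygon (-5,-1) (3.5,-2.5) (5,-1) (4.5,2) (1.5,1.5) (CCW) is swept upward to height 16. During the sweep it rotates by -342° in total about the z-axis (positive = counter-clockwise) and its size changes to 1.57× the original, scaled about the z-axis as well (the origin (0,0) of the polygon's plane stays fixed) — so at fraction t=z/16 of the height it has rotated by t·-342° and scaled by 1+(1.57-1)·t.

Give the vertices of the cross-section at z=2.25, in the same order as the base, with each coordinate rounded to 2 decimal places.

t = z/height = 2.25/16 = 0.140625
s = 1 + (scale-1)·z/height = 1 + (1.57-1)·2.25/16 = 1.080156
θ = twist·z/height = -342°·2.25/16 = -48.0938° = -0.839394 rad
cos θ = 0.667914, sin θ = -0.744239 (intermediates below are computed at full precision and shown rounded to 5 d.p.)
v1: (-5,-1) → rotate → (-4.08381,3.05328) → ×s → (-4.41115,3.29802) → (-4.41,3.30)
v2: (3.5,-2.5) → rotate → (0.47710,-4.27462) → ×s → (0.51534,-4.61726) → (0.52,-4.62)
v3: (5,-1) → rotate → (2.59533,-4.38911) → ×s → (2.80336,-4.74092) → (2.80,-4.74)
v4: (4.5,2) → rotate → (4.49409,-2.01325) → ×s → (4.85432,-2.17462) → (4.85,-2.17)
v5: (1.5,1.5) → rotate → (2.11823,-0.11449) → ×s → (2.28802,-0.12366) → (2.29,-0.12)

Cross-section at z=2.25: (-4.41,3.30) (0.52,-4.62) (2.80,-4.74) (4.85,-2.17) (2.29,-0.12)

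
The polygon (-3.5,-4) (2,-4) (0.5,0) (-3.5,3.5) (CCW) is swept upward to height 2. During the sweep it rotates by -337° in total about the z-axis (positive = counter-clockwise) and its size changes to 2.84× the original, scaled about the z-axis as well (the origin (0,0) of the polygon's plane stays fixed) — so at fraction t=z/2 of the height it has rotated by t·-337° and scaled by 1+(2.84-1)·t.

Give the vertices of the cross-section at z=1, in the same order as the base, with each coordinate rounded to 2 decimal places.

Cross-section at z=1: (5.05,8.87) (-5.29,6.76) (-0.94,-0.19) (7.92,-5.25)

t = z/height = 1/2 = 0.5
s = 1 + (scale-1)·z/height = 1 + (2.84-1)·1/2 = 1.920000
θ = twist·z/height = -337°·1/2 = -168.5000° = -2.940880 rad
cos θ = -0.979925, sin θ = -0.199368 (intermediates below are computed at full precision and shown rounded to 5 d.p.)
v1: (-3.5,-4) → rotate → (2.63226,4.61749) → ×s → (5.05395,8.86557) → (5.05,8.87)
v2: (2,-4) → rotate → (-2.75732,3.52096) → ×s → (-5.29406,6.76025) → (-5.29,6.76)
v3: (0.5,0) → rotate → (-0.48996,-0.09968) → ×s → (-0.94073,-0.19139) → (-0.94,-0.19)
v4: (-3.5,3.5) → rotate → (4.12752,-2.73195) → ×s → (7.92485,-5.24534) → (7.92,-5.25)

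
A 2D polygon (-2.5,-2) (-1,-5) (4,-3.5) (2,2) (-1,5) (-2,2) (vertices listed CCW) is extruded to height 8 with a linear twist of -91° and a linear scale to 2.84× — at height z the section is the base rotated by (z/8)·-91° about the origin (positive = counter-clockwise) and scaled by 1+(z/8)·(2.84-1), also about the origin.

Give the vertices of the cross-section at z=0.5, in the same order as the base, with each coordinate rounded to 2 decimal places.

Cross-section at z=0.5: (-2.99,-1.94) (-1.66,-5.44) (4.05,-4.33) (2.44,2.00) (-0.56,5.66) (-2.00,2.44)

t = z/height = 0.5/8 = 0.0625
s = 1 + (scale-1)·z/height = 1 + (2.84-1)·0.5/8 = 1.115000
θ = twist·z/height = -91°·0.5/8 = -5.6875° = -0.099266 rad
cos θ = 0.995077, sin θ = -0.099103 (intermediates below are computed at full precision and shown rounded to 5 d.p.)
v1: (-2.5,-2) → rotate → (-2.68590,-1.74240) → ×s → (-2.99478,-1.94277) → (-2.99,-1.94)
v2: (-1,-5) → rotate → (-1.49059,-4.87628) → ×s → (-1.66201,-5.43706) → (-1.66,-5.44)
v3: (4,-3.5) → rotate → (3.63345,-3.87918) → ×s → (4.05130,-4.32529) → (4.05,-4.33)
v4: (2,2) → rotate → (2.18836,1.79195) → ×s → (2.44002,1.99802) → (2.44,2.00)
v5: (-1,5) → rotate → (-0.49956,5.07449) → ×s → (-0.55701,5.65805) → (-0.56,5.66)
v6: (-2,2) → rotate → (-1.79195,2.18836) → ×s → (-1.99802,2.44002) → (-2.00,2.44)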